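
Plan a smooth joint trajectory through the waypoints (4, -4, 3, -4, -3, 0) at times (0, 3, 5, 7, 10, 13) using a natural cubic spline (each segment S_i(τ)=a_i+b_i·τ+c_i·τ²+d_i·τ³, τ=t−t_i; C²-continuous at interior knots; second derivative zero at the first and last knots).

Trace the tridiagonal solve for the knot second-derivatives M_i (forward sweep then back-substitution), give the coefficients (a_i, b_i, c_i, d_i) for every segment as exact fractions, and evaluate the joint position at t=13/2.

Δ: Δ0=-8/3, Δ1=7/2, Δ2=-7/2, Δ3=1/3, Δ4=1
row 1: diag=10, rhs=37; c'=1/5, d'=37/10
row 2: denom=8−2·1/5=38/5; d'=(-42−2·37/10)/(38/5)=-13/2
row 3: denom=10−2·5/19=180/19; d'=(23−2·-13/2)/(180/19)=19/5
row 4: denom=12−3·19/60=221/20; d'=(4−3·19/5)/(221/20)=-148/221
back: M4=-148/221
back: M3=19/5−19/60·-148/221=2660/663
back: M2=-13/2−5/19·2660/663=-10019/1326
back: M1=37/10−1/5·-10019/1326=3455/663
M: M0=0, M1=3455/663, M2=-10019/1326, M3=2660/663, M4=-148/221, M5=0
seg 0: a=4, c=M0/2=0, d=(M1−M0)/(6·3)=3455/11934, b=Δ0−h0·(2M0+M1)/6=-6991/1326
seg 1: a=-4, c=M1/2=3455/1326, d=(M2−M1)/(6·2)=-1881/1768, b=Δ1−h1·(2M1+M2)/6=1687/663
seg 2: a=3, c=M2/2=-10019/2652, d=(M3−M2)/(6·2)=5113/5304, b=Δ2−h2·(2M2+M3)/6=265/1326
seg 3: a=-4, c=M3/2=1330/663, d=(M4−M3)/(6·3)=-1552/5967, b=Δ3−h3·(2M3+M4)/6=-739/221
seg 4: a=-3, c=M4/2=-74/221, d=(M5−M4)/(6·3)=74/1989, b=Δ4−h4·(2M4+M5)/6=369/221
t_q=13/2 → seg 2, τ=3/2; S=3+265/1326·τ+-10019/2652·τ²+5113/5304·τ³=-27539/14144

  seg 0: a=4 b=-6991/1326 c=0 d=3455/11934
  seg 1: a=-4 b=1687/663 c=3455/1326 d=-1881/1768
  seg 2: a=3 b=265/1326 c=-10019/2652 d=5113/5304
  seg 3: a=-4 b=-739/221 c=1330/663 d=-1552/5967
  seg 4: a=-3 b=369/221 c=-74/221 d=74/1989
S(13/2) = -27539/14144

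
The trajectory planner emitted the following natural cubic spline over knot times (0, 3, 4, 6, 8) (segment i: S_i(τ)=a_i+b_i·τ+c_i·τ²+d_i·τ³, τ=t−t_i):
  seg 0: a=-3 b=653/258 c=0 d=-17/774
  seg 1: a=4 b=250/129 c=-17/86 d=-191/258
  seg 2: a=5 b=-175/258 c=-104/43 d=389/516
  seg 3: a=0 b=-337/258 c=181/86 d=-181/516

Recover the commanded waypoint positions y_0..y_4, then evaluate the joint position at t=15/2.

y_0=-3 y_1=4 y_2=5 y_3=0 y_4=3
S(15/2) = 2191/1376

y_0 = S_0(0) = a_0 = -3
y_1 = S_1(0) = a_1 = 4
y_2 = S_2(0) = a_2 = 5
y_3 = S_3(0) = a_3 = 0
y_4 = S_3(2) = 3
t_q=15/2 is in segment 3 (τ=3/2); S_3(τ)=2191/1376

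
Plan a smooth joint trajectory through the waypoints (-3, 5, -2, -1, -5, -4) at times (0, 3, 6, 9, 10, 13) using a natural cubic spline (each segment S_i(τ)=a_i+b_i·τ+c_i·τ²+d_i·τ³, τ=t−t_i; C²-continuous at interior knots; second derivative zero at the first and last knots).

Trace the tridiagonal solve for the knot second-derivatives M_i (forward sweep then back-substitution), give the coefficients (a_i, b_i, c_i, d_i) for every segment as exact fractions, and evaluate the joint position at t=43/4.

  seg 0: a=-3 b=3689/849 c=0 d=-475/2547
  seg 1: a=5 b=-586/849 c=-475/283 d=320/849
  seg 2: a=-2 b=-496/849 c=485/283 d=-3586/7641
  seg 3: a=-1 b=-2524/849 c=-2131/849 d=1259/849
  seg 4: a=-5 b=-1003/283 c=1646/849 d=-1646/7641
S(43/4) = -60299/9056

Δ: Δ0=8/3, Δ1=-7/3, Δ2=1/3, Δ3=-4, Δ4=1/3
row 1: diag=12, rhs=-30; c'=1/4, d'=-5/2
row 2: denom=12−3·1/4=45/4; d'=(16−3·-5/2)/(45/4)=94/45
row 3: denom=8−3·4/15=36/5; d'=(-26−3·94/45)/(36/5)=-121/27
row 4: denom=8−1·5/36=283/36; d'=(26−1·-121/27)/(283/36)=3292/849
back: M4=3292/849
back: M3=-121/27−5/36·3292/849=-4262/849
back: M2=94/45−4/15·-4262/849=970/283
back: M1=-5/2−1/4·970/283=-950/283
M: M0=0, M1=-950/283, M2=970/283, M3=-4262/849, M4=3292/849, M5=0
seg 0: a=-3, c=M0/2=0, d=(M1−M0)/(6·3)=-475/2547, b=Δ0−h0·(2M0+M1)/6=3689/849
seg 1: a=5, c=M1/2=-475/283, d=(M2−M1)/(6·3)=320/849, b=Δ1−h1·(2M1+M2)/6=-586/849
seg 2: a=-2, c=M2/2=485/283, d=(M3−M2)/(6·3)=-3586/7641, b=Δ2−h2·(2M2+M3)/6=-496/849
seg 3: a=-1, c=M3/2=-2131/849, d=(M4−M3)/(6·1)=1259/849, b=Δ3−h3·(2M3+M4)/6=-2524/849
seg 4: a=-5, c=M4/2=1646/849, d=(M5−M4)/(6·3)=-1646/7641, b=Δ4−h4·(2M4+M5)/6=-1003/283
t_q=43/4 → seg 4, τ=3/4; S=-5+-1003/283·τ+1646/849·τ²+-1646/7641·τ³=-60299/9056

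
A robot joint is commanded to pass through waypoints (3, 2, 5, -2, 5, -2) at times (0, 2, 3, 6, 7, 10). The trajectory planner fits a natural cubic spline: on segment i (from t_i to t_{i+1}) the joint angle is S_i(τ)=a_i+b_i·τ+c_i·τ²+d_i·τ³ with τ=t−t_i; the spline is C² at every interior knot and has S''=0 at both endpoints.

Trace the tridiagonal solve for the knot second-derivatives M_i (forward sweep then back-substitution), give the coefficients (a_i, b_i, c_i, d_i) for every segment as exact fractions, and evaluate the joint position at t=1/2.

Δ: Δ0=-1/2, Δ1=3, Δ2=-7/3, Δ3=7, Δ4=-7/3
row 1: diag=6, rhs=21; c'=1/6, d'=7/2
row 2: denom=8−1·1/6=47/6; d'=(-32−1·7/2)/(47/6)=-213/47
row 3: denom=8−3·18/47=322/47; d'=(56−3·-213/47)/(322/47)=3271/322
row 4: denom=8−1·47/322=2529/322; d'=(-56−1·3271/322)/(2529/322)=-2367/281
back: M4=-2367/281
back: M3=3271/322−47/322·-2367/281=3200/281
back: M2=-213/47−18/47·3200/281=-2499/281
back: M1=7/2−1/6·-2499/281=1400/281
M: M0=0, M1=1400/281, M2=-2499/281, M3=3200/281, M4=-2367/281, M5=0
seg 0: a=3, c=M0/2=0, d=(M1−M0)/(6·2)=350/843, b=Δ0−h0·(2M0+M1)/6=-3643/1686
seg 1: a=2, c=M1/2=700/281, d=(M2−M1)/(6·1)=-3899/1686, b=Δ1−h1·(2M1+M2)/6=4757/1686
seg 2: a=5, c=M2/2=-2499/562, d=(M3−M2)/(6·3)=5699/5058, b=Δ2−h2·(2M2+M3)/6=730/843
seg 3: a=-2, c=M3/2=1600/281, d=(M4−M3)/(6·1)=-5567/1686, b=Δ3−h3·(2M3+M4)/6=7769/1686
seg 4: a=5, c=M4/2=-2367/562, d=(M5−M4)/(6·3)=263/562, b=Δ4−h4·(2M4+M5)/6=5134/843
t_q=1/2 → seg 0, τ=1/2; S=3+-3643/1686·τ+0·τ²+350/843·τ³=554/281

  seg 0: a=3 b=-3643/1686 c=0 d=350/843
  seg 1: a=2 b=4757/1686 c=700/281 d=-3899/1686
  seg 2: a=5 b=730/843 c=-2499/562 d=5699/5058
  seg 3: a=-2 b=7769/1686 c=1600/281 d=-5567/1686
  seg 4: a=5 b=5134/843 c=-2367/562 d=263/562
S(1/2) = 554/281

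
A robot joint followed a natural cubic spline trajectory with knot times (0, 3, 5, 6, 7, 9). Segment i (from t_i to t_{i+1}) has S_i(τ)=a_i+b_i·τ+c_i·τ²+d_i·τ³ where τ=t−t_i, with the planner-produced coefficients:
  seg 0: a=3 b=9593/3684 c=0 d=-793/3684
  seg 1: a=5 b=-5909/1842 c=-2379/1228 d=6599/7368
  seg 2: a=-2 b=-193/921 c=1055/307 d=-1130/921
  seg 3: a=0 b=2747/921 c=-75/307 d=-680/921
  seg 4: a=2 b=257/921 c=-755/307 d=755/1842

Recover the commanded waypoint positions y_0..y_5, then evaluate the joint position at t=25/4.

y_0 = S_0(0) = a_0 = 3
y_1 = S_1(0) = a_1 = 5
y_2 = S_2(0) = a_2 = -2
y_3 = S_3(0) = a_3 = 0
y_4 = S_4(0) = a_4 = 2
y_5 = S_4(2) = -4
t_q=25/4 is in segment 3 (τ=1/4); S_3(τ)=3531/4912

y_0=3 y_1=5 y_2=-2 y_3=0 y_4=2 y_5=-4
S(25/4) = 3531/4912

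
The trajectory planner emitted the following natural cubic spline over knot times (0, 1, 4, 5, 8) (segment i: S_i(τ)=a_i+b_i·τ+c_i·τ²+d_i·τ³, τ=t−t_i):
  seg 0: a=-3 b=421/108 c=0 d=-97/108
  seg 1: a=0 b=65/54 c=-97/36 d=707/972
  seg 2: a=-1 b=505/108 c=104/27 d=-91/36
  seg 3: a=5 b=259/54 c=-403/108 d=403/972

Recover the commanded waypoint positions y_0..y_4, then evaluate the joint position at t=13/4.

y_0=-3 y_1=0 y_2=-1 y_3=5 y_4=-3
S(13/4) = -2033/768

y_0 = S_0(0) = a_0 = -3
y_1 = S_1(0) = a_1 = 0
y_2 = S_2(0) = a_2 = -1
y_3 = S_3(0) = a_3 = 5
y_4 = S_3(3) = -3
t_q=13/4 is in segment 1 (τ=9/4); S_1(τ)=-2033/768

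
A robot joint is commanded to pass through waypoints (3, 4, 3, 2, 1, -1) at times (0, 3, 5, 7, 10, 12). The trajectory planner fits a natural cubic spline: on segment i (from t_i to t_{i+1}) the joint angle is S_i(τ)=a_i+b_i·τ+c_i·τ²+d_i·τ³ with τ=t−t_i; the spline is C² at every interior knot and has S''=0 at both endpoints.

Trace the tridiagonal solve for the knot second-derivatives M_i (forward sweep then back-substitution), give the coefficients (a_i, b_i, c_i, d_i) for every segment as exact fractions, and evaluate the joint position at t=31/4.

  seg 0: a=3 b=962/1629 c=0 d=-419/14661
  seg 1: a=4 b=-295/1629 c=-419/1629 d=637/13032
  seg 2: a=3 b=-677/1086 c=235/6516 d=167/13032
  seg 3: a=2 b=-530/1629 c=184/1629 d=-565/14661
  seg 4: a=1 b=-1121/1629 c=-127/543 d=127/3258
S(31/4) = 20889/11584

Δ: Δ0=1/3, Δ1=-1/2, Δ2=-1/2, Δ3=-1/3, Δ4=-1
row 1: diag=10, rhs=-5; c'=1/5, d'=-1/2
row 2: denom=8−2·1/5=38/5; d'=(0−2·-1/2)/(38/5)=5/38
row 3: denom=10−2·5/19=180/19; d'=(1−2·5/38)/(180/19)=7/90
row 4: denom=10−3·19/60=181/20; d'=(-4−3·7/90)/(181/20)=-254/543
back: M4=-254/543
back: M3=7/90−19/60·-254/543=368/1629
back: M2=5/38−5/19·368/1629=235/3258
back: M1=-1/2−1/5·235/3258=-838/1629
M: M0=0, M1=-838/1629, M2=235/3258, M3=368/1629, M4=-254/543, M5=0
seg 0: a=3, c=M0/2=0, d=(M1−M0)/(6·3)=-419/14661, b=Δ0−h0·(2M0+M1)/6=962/1629
seg 1: a=4, c=M1/2=-419/1629, d=(M2−M1)/(6·2)=637/13032, b=Δ1−h1·(2M1+M2)/6=-295/1629
seg 2: a=3, c=M2/2=235/6516, d=(M3−M2)/(6·2)=167/13032, b=Δ2−h2·(2M2+M3)/6=-677/1086
seg 3: a=2, c=M3/2=184/1629, d=(M4−M3)/(6·3)=-565/14661, b=Δ3−h3·(2M3+M4)/6=-530/1629
seg 4: a=1, c=M4/2=-127/543, d=(M5−M4)/(6·2)=127/3258, b=Δ4−h4·(2M4+M5)/6=-1121/1629
t_q=31/4 → seg 3, τ=3/4; S=2+-530/1629·τ+184/1629·τ²+-565/14661·τ³=20889/11584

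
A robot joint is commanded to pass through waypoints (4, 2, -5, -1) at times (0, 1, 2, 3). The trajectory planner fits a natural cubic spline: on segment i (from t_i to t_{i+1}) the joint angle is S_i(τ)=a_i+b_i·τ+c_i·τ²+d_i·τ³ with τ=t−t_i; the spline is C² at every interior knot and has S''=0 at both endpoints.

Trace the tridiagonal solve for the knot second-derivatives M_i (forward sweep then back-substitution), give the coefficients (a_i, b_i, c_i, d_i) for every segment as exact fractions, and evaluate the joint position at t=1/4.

  seg 0: a=4 b=1/15 c=0 d=-31/15
  seg 1: a=2 b=-92/15 c=-31/5 d=16/3
  seg 2: a=-5 b=-38/15 c=49/5 d=-49/15
S(1/4) = 255/64

Δ: Δ0=-2, Δ1=-7, Δ2=4
row 1: diag=4, rhs=-30; c'=1/4, d'=-15/2
row 2: denom=4−1·1/4=15/4; d'=(66−1·-15/2)/(15/4)=98/5
back: M2=98/5
back: M1=-15/2−1/4·98/5=-62/5
M: M0=0, M1=-62/5, M2=98/5, M3=0
seg 0: a=4, c=M0/2=0, d=(M1−M0)/(6·1)=-31/15, b=Δ0−h0·(2M0+M1)/6=1/15
seg 1: a=2, c=M1/2=-31/5, d=(M2−M1)/(6·1)=16/3, b=Δ1−h1·(2M1+M2)/6=-92/15
seg 2: a=-5, c=M2/2=49/5, d=(M3−M2)/(6·1)=-49/15, b=Δ2−h2·(2M2+M3)/6=-38/15
t_q=1/4 → seg 0, τ=1/4; S=4+1/15·τ+0·τ²+-31/15·τ³=255/64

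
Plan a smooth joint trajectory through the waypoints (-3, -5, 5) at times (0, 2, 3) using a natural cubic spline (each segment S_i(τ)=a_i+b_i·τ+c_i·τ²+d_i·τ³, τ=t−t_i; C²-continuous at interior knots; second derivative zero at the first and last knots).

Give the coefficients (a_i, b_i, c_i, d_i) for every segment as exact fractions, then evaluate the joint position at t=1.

  seg 0: a=-3 b=-14/3 c=0 d=11/12
  seg 1: a=-5 b=19/3 c=11/2 d=-11/6
S(1) = -27/4

Δ: Δ0=-1, Δ1=10
row 1: diag=6, rhs=66; c'=1/6, d'=11
back: M1=11
M: M0=0, M1=11, M2=0
seg 0: a=-3, c=M0/2=0, d=(M1−M0)/(6·2)=11/12, b=Δ0−h0·(2M0+M1)/6=-14/3
seg 1: a=-5, c=M1/2=11/2, d=(M2−M1)/(6·1)=-11/6, b=Δ1−h1·(2M1+M2)/6=19/3
t_q=1 → seg 0, τ=1; S=-3+-14/3·τ+0·τ²+11/12·τ³=-27/4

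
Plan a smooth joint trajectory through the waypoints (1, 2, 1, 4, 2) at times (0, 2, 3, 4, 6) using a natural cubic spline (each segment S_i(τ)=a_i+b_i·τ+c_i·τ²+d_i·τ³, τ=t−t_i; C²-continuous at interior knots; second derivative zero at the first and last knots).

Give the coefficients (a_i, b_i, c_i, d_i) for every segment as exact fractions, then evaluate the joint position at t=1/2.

  seg 0: a=1 b=191/132 c=0 d=-125/528
  seg 1: a=2 b=-46/33 c=-125/88 d=479/264
  seg 2: a=1 b=29/24 c=177/44 d=-589/264
  seg 3: a=4 b=169/66 c=-235/88 d=235/528
S(1/2) = 2385/1408

Δ: Δ0=1/2, Δ1=-1, Δ2=3, Δ3=-1
row 1: diag=6, rhs=-9; c'=1/6, d'=-3/2
row 2: denom=4−1·1/6=23/6; d'=(24−1·-3/2)/(23/6)=153/23
row 3: denom=6−1·6/23=132/23; d'=(-24−1·153/23)/(132/23)=-235/44
back: M3=-235/44
back: M2=153/23−6/23·-235/44=177/22
back: M1=-3/2−1/6·177/22=-125/44
M: M0=0, M1=-125/44, M2=177/22, M3=-235/44, M4=0
seg 0: a=1, c=M0/2=0, d=(M1−M0)/(6·2)=-125/528, b=Δ0−h0·(2M0+M1)/6=191/132
seg 1: a=2, c=M1/2=-125/88, d=(M2−M1)/(6·1)=479/264, b=Δ1−h1·(2M1+M2)/6=-46/33
seg 2: a=1, c=M2/2=177/44, d=(M3−M2)/(6·1)=-589/264, b=Δ2−h2·(2M2+M3)/6=29/24
seg 3: a=4, c=M3/2=-235/88, d=(M4−M3)/(6·2)=235/528, b=Δ3−h3·(2M3+M4)/6=169/66
t_q=1/2 → seg 0, τ=1/2; S=1+191/132·τ+0·τ²+-125/528·τ³=2385/1408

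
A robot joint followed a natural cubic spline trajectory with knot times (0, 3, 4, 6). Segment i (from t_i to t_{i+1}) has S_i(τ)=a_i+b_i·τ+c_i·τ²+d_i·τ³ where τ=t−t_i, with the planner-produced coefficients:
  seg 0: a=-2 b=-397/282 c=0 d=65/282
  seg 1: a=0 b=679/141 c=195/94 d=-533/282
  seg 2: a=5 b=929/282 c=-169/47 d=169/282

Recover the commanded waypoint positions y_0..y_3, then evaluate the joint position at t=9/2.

y_0 = S_0(0) = a_0 = -2
y_1 = S_1(0) = a_1 = 0
y_2 = S_2(0) = a_2 = 5
y_3 = S_2(2) = 2
t_q=9/2 is in segment 2 (τ=1/2); S_2(τ)=4379/752

y_0=-2 y_1=0 y_2=5 y_3=2
S(9/2) = 4379/752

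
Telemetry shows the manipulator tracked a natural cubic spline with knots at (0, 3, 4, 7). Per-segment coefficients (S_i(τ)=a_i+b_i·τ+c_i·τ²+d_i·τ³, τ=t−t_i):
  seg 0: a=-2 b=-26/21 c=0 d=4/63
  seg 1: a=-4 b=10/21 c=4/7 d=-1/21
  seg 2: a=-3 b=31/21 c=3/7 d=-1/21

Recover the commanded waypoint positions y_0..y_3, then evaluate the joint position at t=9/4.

y_0=-2 y_1=-4 y_2=-3 y_3=4
S(9/4) = -65/16

y_0 = S_0(0) = a_0 = -2
y_1 = S_1(0) = a_1 = -4
y_2 = S_2(0) = a_2 = -3
y_3 = S_2(3) = 4
t_q=9/4 is in segment 0 (τ=9/4); S_0(τ)=-65/16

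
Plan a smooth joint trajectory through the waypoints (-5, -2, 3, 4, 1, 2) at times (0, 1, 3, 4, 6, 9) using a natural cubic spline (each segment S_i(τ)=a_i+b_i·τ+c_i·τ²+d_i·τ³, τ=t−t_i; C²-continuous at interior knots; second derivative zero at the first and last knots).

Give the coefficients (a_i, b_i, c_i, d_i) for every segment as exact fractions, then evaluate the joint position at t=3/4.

  seg 0: a=-5 b=15745/5196 c=0 d=-157/5196
  seg 1: a=-2 b=7637/2598 c=-157/1732 d=-671/10392
  seg 2: a=3 b=2341/1299 c=-207/433 d=-421/1299
  seg 3: a=4 b=-164/1299 c=-628/433 d=3967/10392
  seg 4: a=1 b=-3499/2598 c=1455/1732 d=-485/5196
S(3/4) = -303733/110848

Δ: Δ0=3, Δ1=5/2, Δ2=1, Δ3=-3/2, Δ4=1/3
row 1: diag=6, rhs=-3; c'=1/3, d'=-1/2
row 2: denom=6−2·1/3=16/3; d'=(-9−2·-1/2)/(16/3)=-3/2
row 3: denom=6−1·3/16=93/16; d'=(-15−1·-3/2)/(93/16)=-72/31
row 4: denom=10−2·32/93=866/93; d'=(11−2·-72/31)/(866/93)=1455/866
back: M4=1455/866
back: M3=-72/31−32/93·1455/866=-1256/433
back: M2=-3/2−3/16·-1256/433=-414/433
back: M1=-1/2−1/3·-414/433=-157/866
M: M0=0, M1=-157/866, M2=-414/433, M3=-1256/433, M4=1455/866, M5=0
seg 0: a=-5, c=M0/2=0, d=(M1−M0)/(6·1)=-157/5196, b=Δ0−h0·(2M0+M1)/6=15745/5196
seg 1: a=-2, c=M1/2=-157/1732, d=(M2−M1)/(6·2)=-671/10392, b=Δ1−h1·(2M1+M2)/6=7637/2598
seg 2: a=3, c=M2/2=-207/433, d=(M3−M2)/(6·1)=-421/1299, b=Δ2−h2·(2M2+M3)/6=2341/1299
seg 3: a=4, c=M3/2=-628/433, d=(M4−M3)/(6·2)=3967/10392, b=Δ3−h3·(2M3+M4)/6=-164/1299
seg 4: a=1, c=M4/2=1455/1732, d=(M5−M4)/(6·3)=-485/5196, b=Δ4−h4·(2M4+M5)/6=-3499/2598
t_q=3/4 → seg 0, τ=3/4; S=-5+15745/5196·τ+0·τ²+-157/5196·τ³=-303733/110848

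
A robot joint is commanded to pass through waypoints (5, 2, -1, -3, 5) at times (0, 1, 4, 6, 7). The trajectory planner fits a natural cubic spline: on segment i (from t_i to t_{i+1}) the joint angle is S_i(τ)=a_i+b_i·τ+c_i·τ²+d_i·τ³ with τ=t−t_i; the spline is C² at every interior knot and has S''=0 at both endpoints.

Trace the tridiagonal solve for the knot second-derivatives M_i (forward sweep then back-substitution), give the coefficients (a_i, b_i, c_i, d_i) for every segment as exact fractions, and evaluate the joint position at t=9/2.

Δ: Δ0=-3, Δ1=-1, Δ2=-1, Δ3=8
row 1: diag=8, rhs=12; c'=3/8, d'=3/2
row 2: denom=10−3·3/8=71/8; d'=(0−3·3/2)/(71/8)=-36/71
row 3: denom=6−2·16/71=394/71; d'=(54−2·-36/71)/(394/71)=1953/197
back: M3=1953/197
back: M2=-36/71−16/71·1953/197=-540/197
back: M1=3/2−3/8·-540/197=498/197
M: M0=0, M1=498/197, M2=-540/197, M3=1953/197, M4=0
seg 0: a=5, c=M0/2=0, d=(M1−M0)/(6·1)=83/197, b=Δ0−h0·(2M0+M1)/6=-674/197
seg 1: a=2, c=M1/2=249/197, d=(M2−M1)/(6·3)=-173/591, b=Δ1−h1·(2M1+M2)/6=-425/197
seg 2: a=-1, c=M2/2=-270/197, d=(M3−M2)/(6·2)=831/788, b=Δ2−h2·(2M2+M3)/6=-488/197
seg 3: a=-3, c=M3/2=1953/394, d=(M4−M3)/(6·1)=-651/394, b=Δ3−h3·(2M3+M4)/6=925/197
t_q=9/2 → seg 2, τ=1/2; S=-1+-488/197·τ+-270/197·τ²+831/788·τ³=-15441/6304

  seg 0: a=5 b=-674/197 c=0 d=83/197
  seg 1: a=2 b=-425/197 c=249/197 d=-173/591
  seg 2: a=-1 b=-488/197 c=-270/197 d=831/788
  seg 3: a=-3 b=925/197 c=1953/394 d=-651/394
S(9/2) = -15441/6304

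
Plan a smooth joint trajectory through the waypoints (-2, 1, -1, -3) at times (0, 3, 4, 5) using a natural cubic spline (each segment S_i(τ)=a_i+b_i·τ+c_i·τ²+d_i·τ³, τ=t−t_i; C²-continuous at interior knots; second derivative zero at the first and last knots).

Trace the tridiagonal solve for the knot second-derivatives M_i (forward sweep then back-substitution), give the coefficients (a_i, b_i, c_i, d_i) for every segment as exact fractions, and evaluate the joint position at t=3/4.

  seg 0: a=-2 b=67/31 c=0 d=-4/31
  seg 1: a=1 b=-41/31 c=-36/31 d=15/31
  seg 2: a=-1 b=-68/31 c=9/31 d=-3/31
S(3/4) = -215/496

Δ: Δ0=1, Δ1=-2, Δ2=-2
row 1: diag=8, rhs=-18; c'=1/8, d'=-9/4
row 2: denom=4−1·1/8=31/8; d'=(0−1·-9/4)/(31/8)=18/31
back: M2=18/31
back: M1=-9/4−1/8·18/31=-72/31
M: M0=0, M1=-72/31, M2=18/31, M3=0
seg 0: a=-2, c=M0/2=0, d=(M1−M0)/(6·3)=-4/31, b=Δ0−h0·(2M0+M1)/6=67/31
seg 1: a=1, c=M1/2=-36/31, d=(M2−M1)/(6·1)=15/31, b=Δ1−h1·(2M1+M2)/6=-41/31
seg 2: a=-1, c=M2/2=9/31, d=(M3−M2)/(6·1)=-3/31, b=Δ2−h2·(2M2+M3)/6=-68/31
t_q=3/4 → seg 0, τ=3/4; S=-2+67/31·τ+0·τ²+-4/31·τ³=-215/496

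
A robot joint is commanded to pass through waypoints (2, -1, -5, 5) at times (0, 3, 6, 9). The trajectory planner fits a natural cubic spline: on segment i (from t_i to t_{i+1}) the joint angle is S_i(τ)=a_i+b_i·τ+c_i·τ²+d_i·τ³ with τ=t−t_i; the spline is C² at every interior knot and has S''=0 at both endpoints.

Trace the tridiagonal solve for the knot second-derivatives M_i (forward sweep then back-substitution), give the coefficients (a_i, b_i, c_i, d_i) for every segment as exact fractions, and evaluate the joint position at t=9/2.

Δ: Δ0=-1, Δ1=-4/3, Δ2=10/3
row 1: diag=12, rhs=-2; c'=1/4, d'=-1/6
row 2: denom=12−3·1/4=45/4; d'=(28−3·-1/6)/(45/4)=38/15
back: M2=38/15
back: M1=-1/6−1/4·38/15=-4/5
M: M0=0, M1=-4/5, M2=38/15, M3=0
seg 0: a=2, c=M0/2=0, d=(M1−M0)/(6·3)=-2/45, b=Δ0−h0·(2M0+M1)/6=-3/5
seg 1: a=-1, c=M1/2=-2/5, d=(M2−M1)/(6·3)=5/27, b=Δ1−h1·(2M1+M2)/6=-9/5
seg 2: a=-5, c=M2/2=19/15, d=(M3−M2)/(6·3)=-19/135, b=Δ2−h2·(2M2+M3)/6=4/5
t_q=9/2 → seg 1, τ=3/2; S=-1+-9/5·τ+-2/5·τ²+5/27·τ³=-159/40

  seg 0: a=2 b=-3/5 c=0 d=-2/45
  seg 1: a=-1 b=-9/5 c=-2/5 d=5/27
  seg 2: a=-5 b=4/5 c=19/15 d=-19/135
S(9/2) = -159/40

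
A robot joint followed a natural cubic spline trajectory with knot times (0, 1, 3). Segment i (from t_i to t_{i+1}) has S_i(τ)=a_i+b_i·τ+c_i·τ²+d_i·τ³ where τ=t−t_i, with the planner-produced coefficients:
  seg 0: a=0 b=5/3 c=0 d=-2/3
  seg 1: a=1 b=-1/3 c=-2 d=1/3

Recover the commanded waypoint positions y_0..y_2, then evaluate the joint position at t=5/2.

y_0=0 y_1=1 y_2=-5
S(5/2) = -23/8

y_0 = S_0(0) = a_0 = 0
y_1 = S_1(0) = a_1 = 1
y_2 = S_1(2) = -5
t_q=5/2 is in segment 1 (τ=3/2); S_1(τ)=-23/8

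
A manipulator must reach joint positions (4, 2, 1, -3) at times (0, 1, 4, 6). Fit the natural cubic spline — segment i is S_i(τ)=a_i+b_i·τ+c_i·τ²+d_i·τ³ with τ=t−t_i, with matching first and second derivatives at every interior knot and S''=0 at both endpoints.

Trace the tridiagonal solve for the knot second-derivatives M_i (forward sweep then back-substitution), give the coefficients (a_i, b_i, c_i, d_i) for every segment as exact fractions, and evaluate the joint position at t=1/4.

  seg 0: a=4 b=-491/213 c=0 d=65/213
  seg 1: a=2 b=-296/213 c=65/71 d=-40/213
  seg 2: a=1 b=-206/213 c=-55/71 d=55/426
S(1/4) = 15579/4544

Δ: Δ0=-2, Δ1=-1/3, Δ2=-2
row 1: diag=8, rhs=10; c'=3/8, d'=5/4
row 2: denom=10−3·3/8=71/8; d'=(-10−3·5/4)/(71/8)=-110/71
back: M2=-110/71
back: M1=5/4−3/8·-110/71=130/71
M: M0=0, M1=130/71, M2=-110/71, M3=0
seg 0: a=4, c=M0/2=0, d=(M1−M0)/(6·1)=65/213, b=Δ0−h0·(2M0+M1)/6=-491/213
seg 1: a=2, c=M1/2=65/71, d=(M2−M1)/(6·3)=-40/213, b=Δ1−h1·(2M1+M2)/6=-296/213
seg 2: a=1, c=M2/2=-55/71, d=(M3−M2)/(6·2)=55/426, b=Δ2−h2·(2M2+M3)/6=-206/213
t_q=1/4 → seg 0, τ=1/4; S=4+-491/213·τ+0·τ²+65/213·τ³=15579/4544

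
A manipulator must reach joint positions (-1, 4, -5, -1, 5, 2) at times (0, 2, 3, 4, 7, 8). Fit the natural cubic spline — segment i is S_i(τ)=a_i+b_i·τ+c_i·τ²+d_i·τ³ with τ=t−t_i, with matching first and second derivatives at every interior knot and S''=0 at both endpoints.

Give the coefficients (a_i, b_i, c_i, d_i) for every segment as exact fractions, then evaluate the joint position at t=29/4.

  seg 0: a=-1 b=18701/2434 c=0 d=-1577/1217
  seg 1: a=4 b=-19147/2434 c=-9462/1217 d=16165/2434
  seg 2: a=-5 b=-4250/1217 c=29571/2434 d=-11335/2434
  seg 3: a=-1 b=16637/2434 c=-2217/1217 d=511/7302
  seg 4: a=5 b=-2684/1217 c=-2901/2434 d=967/2434
S(29/4) = 682355/155776

Δ: Δ0=5/2, Δ1=-9, Δ2=4, Δ3=2, Δ4=-3
row 1: diag=6, rhs=-69; c'=1/6, d'=-23/2
row 2: denom=4−1·1/6=23/6; d'=(78−1·-23/2)/(23/6)=537/23
row 3: denom=8−1·6/23=178/23; d'=(-12−1·537/23)/(178/23)=-813/178
row 4: denom=8−3·69/178=1217/178; d'=(-30−3·-813/178)/(1217/178)=-2901/1217
back: M4=-2901/1217
back: M3=-813/178−69/178·-2901/1217=-4434/1217
back: M2=537/23−6/23·-4434/1217=29571/1217
back: M1=-23/2−1/6·29571/1217=-18924/1217
M: M0=0, M1=-18924/1217, M2=29571/1217, M3=-4434/1217, M4=-2901/1217, M5=0
seg 0: a=-1, c=M0/2=0, d=(M1−M0)/(6·2)=-1577/1217, b=Δ0−h0·(2M0+M1)/6=18701/2434
seg 1: a=4, c=M1/2=-9462/1217, d=(M2−M1)/(6·1)=16165/2434, b=Δ1−h1·(2M1+M2)/6=-19147/2434
seg 2: a=-5, c=M2/2=29571/2434, d=(M3−M2)/(6·1)=-11335/2434, b=Δ2−h2·(2M2+M3)/6=-4250/1217
seg 3: a=-1, c=M3/2=-2217/1217, d=(M4−M3)/(6·3)=511/7302, b=Δ3−h3·(2M3+M4)/6=16637/2434
seg 4: a=5, c=M4/2=-2901/2434, d=(M5−M4)/(6·1)=967/2434, b=Δ4−h4·(2M4+M5)/6=-2684/1217
t_q=29/4 → seg 4, τ=1/4; S=5+-2684/1217·τ+-2901/2434·τ²+967/2434·τ³=682355/155776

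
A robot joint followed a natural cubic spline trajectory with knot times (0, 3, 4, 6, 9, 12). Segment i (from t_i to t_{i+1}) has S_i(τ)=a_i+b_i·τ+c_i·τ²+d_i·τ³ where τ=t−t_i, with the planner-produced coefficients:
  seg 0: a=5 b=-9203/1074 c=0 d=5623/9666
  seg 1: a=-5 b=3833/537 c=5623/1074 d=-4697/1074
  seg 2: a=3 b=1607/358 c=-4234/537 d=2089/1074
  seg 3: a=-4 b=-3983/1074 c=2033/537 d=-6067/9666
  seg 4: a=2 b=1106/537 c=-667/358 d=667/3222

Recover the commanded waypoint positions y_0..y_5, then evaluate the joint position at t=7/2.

y_0 = S_0(0) = a_0 = 5
y_1 = S_1(0) = a_1 = -5
y_2 = S_2(0) = a_2 = 3
y_3 = S_3(0) = a_3 = -4
y_4 = S_4(0) = a_4 = 2
y_5 = S_4(3) = -3
t_q=7/2 is in segment 1 (τ=1/2); S_1(τ)=-5747/8592

y_0=5 y_1=-5 y_2=3 y_3=-4 y_4=2 y_5=-3
S(7/2) = -5747/8592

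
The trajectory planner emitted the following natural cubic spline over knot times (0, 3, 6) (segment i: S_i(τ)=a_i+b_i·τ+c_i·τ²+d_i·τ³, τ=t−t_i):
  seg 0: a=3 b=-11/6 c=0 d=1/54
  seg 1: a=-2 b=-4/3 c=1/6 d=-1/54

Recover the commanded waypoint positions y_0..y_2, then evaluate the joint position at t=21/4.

y_0=3 y_1=-2 y_2=-5
S(21/4) = -559/128

y_0 = S_0(0) = a_0 = 3
y_1 = S_1(0) = a_1 = -2
y_2 = S_1(3) = -5
t_q=21/4 is in segment 1 (τ=9/4); S_1(τ)=-559/128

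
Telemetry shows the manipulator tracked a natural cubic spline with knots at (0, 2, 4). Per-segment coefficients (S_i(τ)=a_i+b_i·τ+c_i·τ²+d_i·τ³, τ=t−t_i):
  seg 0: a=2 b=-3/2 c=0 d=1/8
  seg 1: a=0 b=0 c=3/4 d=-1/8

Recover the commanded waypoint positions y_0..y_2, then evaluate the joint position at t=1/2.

y_0=2 y_1=0 y_2=2
S(1/2) = 81/64

y_0 = S_0(0) = a_0 = 2
y_1 = S_1(0) = a_1 = 0
y_2 = S_1(2) = 2
t_q=1/2 is in segment 0 (τ=1/2); S_0(τ)=81/64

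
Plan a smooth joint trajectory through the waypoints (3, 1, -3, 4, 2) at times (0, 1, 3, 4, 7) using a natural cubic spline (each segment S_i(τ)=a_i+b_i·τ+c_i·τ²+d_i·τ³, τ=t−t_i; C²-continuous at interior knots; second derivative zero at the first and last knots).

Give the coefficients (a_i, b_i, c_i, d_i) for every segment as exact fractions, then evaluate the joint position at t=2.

  seg 0: a=3 b=-511/375 c=0 d=-239/375
  seg 1: a=1 b=-1228/375 c=-239/125 d=478/375
  seg 2: a=-3 b=328/75 c=717/125 d=-1166/375
  seg 3: a=4 b=2444/375 c=-449/125 d=449/1125
S(2) = -364/125

Δ: Δ0=-2, Δ1=-2, Δ2=7, Δ3=-2/3
row 1: diag=6, rhs=0; c'=1/3, d'=0
row 2: denom=6−2·1/3=16/3; d'=(54−2·0)/(16/3)=81/8
row 3: denom=8−1·3/16=125/16; d'=(-46−1·81/8)/(125/16)=-898/125
back: M3=-898/125
back: M2=81/8−3/16·-898/125=1434/125
back: M1=0−1/3·1434/125=-478/125
M: M0=0, M1=-478/125, M2=1434/125, M3=-898/125, M4=0
seg 0: a=3, c=M0/2=0, d=(M1−M0)/(6·1)=-239/375, b=Δ0−h0·(2M0+M1)/6=-511/375
seg 1: a=1, c=M1/2=-239/125, d=(M2−M1)/(6·2)=478/375, b=Δ1−h1·(2M1+M2)/6=-1228/375
seg 2: a=-3, c=M2/2=717/125, d=(M3−M2)/(6·1)=-1166/375, b=Δ2−h2·(2M2+M3)/6=328/75
seg 3: a=4, c=M3/2=-449/125, d=(M4−M3)/(6·3)=449/1125, b=Δ3−h3·(2M3+M4)/6=2444/375
t_q=2 → seg 1, τ=1; S=1+-1228/375·τ+-239/125·τ²+478/375·τ³=-364/125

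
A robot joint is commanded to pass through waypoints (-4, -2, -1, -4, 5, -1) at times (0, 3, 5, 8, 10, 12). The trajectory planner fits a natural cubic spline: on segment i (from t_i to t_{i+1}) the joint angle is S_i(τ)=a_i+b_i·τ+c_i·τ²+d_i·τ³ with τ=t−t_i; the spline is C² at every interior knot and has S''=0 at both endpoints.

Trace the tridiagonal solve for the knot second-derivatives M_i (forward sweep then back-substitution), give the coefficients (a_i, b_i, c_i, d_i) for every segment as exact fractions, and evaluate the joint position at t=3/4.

  seg 0: a=-4 b=497/1096 c=0 d=701/29592
  seg 1: a=-2 b=599/548 c=701/3288 d=-419/1644
  seg 2: a=-1 b=-1829/1644 c=-4327/3288 d=13351/29592
  seg 3: a=-4 b=10433/3288 c=376/137 d=-13685/13152
  seg 4: a=5 b=2737/1644 c=-7669/2192 d=7669/13152
S(3/4) = -256019/70144

Δ: Δ0=2/3, Δ1=1/2, Δ2=-1, Δ3=9/2, Δ4=-3
row 1: diag=10, rhs=-1; c'=1/5, d'=-1/10
row 2: denom=10−2·1/5=48/5; d'=(-9−2·-1/10)/(48/5)=-11/12
row 3: denom=10−3·5/16=145/16; d'=(33−3·-11/12)/(145/16)=572/145
row 4: denom=8−2·32/145=1096/145; d'=(-45−2·572/145)/(1096/145)=-7669/1096
back: M4=-7669/1096
back: M3=572/145−32/145·-7669/1096=752/137
back: M2=-11/12−5/16·752/137=-4327/1644
back: M1=-1/10−1/5·-4327/1644=701/1644
M: M0=0, M1=701/1644, M2=-4327/1644, M3=752/137, M4=-7669/1096, M5=0
seg 0: a=-4, c=M0/2=0, d=(M1−M0)/(6·3)=701/29592, b=Δ0−h0·(2M0+M1)/6=497/1096
seg 1: a=-2, c=M1/2=701/3288, d=(M2−M1)/(6·2)=-419/1644, b=Δ1−h1·(2M1+M2)/6=599/548
seg 2: a=-1, c=M2/2=-4327/3288, d=(M3−M2)/(6·3)=13351/29592, b=Δ2−h2·(2M2+M3)/6=-1829/1644
seg 3: a=-4, c=M3/2=376/137, d=(M4−M3)/(6·2)=-13685/13152, b=Δ3−h3·(2M3+M4)/6=10433/3288
seg 4: a=5, c=M4/2=-7669/2192, d=(M5−M4)/(6·2)=7669/13152, b=Δ4−h4·(2M4+M5)/6=2737/1644
t_q=3/4 → seg 0, τ=3/4; S=-4+497/1096·τ+0·τ²+701/29592·τ³=-256019/70144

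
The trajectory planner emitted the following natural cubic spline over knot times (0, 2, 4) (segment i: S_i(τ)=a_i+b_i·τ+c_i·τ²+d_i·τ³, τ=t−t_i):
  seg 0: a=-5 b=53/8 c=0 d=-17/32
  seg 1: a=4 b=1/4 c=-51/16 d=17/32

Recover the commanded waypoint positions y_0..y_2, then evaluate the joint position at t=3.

y_0 = S_0(0) = a_0 = -5
y_1 = S_1(0) = a_1 = 4
y_2 = S_1(2) = -4
t_q=3 is in segment 1 (τ=1); S_1(τ)=51/32

y_0=-5 y_1=4 y_2=-4
S(3) = 51/32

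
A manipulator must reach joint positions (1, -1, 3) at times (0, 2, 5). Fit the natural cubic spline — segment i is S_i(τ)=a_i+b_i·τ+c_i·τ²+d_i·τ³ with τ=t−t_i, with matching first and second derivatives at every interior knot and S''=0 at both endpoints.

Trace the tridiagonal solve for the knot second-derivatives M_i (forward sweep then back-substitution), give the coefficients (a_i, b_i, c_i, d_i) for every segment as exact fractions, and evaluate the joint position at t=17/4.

  seg 0: a=1 b=-22/15 c=0 d=7/60
  seg 1: a=-1 b=-1/15 c=7/10 d=-7/90
S(17/4) = 193/128

Δ: Δ0=-1, Δ1=4/3
row 1: diag=10, rhs=14; c'=3/10, d'=7/5
back: M1=7/5
M: M0=0, M1=7/5, M2=0
seg 0: a=1, c=M0/2=0, d=(M1−M0)/(6·2)=7/60, b=Δ0−h0·(2M0+M1)/6=-22/15
seg 1: a=-1, c=M1/2=7/10, d=(M2−M1)/(6·3)=-7/90, b=Δ1−h1·(2M1+M2)/6=-1/15
t_q=17/4 → seg 1, τ=9/4; S=-1+-1/15·τ+7/10·τ²+-7/90·τ³=193/128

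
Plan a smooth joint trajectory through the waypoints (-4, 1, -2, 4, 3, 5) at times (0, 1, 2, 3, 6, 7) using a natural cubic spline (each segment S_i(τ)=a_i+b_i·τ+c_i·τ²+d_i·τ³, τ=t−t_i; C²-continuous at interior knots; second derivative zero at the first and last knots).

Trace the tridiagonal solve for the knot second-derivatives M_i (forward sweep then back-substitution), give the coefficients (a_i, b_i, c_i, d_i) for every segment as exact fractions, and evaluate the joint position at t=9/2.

  seg 0: a=-4 b=18641/2379 c=0 d=-6746/2379
  seg 1: a=1 b=-1597/2379 c=-6746/793 d=14698/2379
  seg 2: a=-2 b=2021/2379 c=7952/793 d=-11603/2379
  seg 3: a=4 b=1148/183 c=-3651/793 d=5714/7137
  seg 4: a=3 b=632/2379 c=2063/793 d=-2063/2379
S(9/2) = 4562/793

Δ: Δ0=5, Δ1=-3, Δ2=6, Δ3=-1/3, Δ4=2
row 1: diag=4, rhs=-48; c'=1/4, d'=-12
row 2: denom=4−1·1/4=15/4; d'=(54−1·-12)/(15/4)=88/5
row 3: denom=8−1·4/15=116/15; d'=(-38−1·88/5)/(116/15)=-417/58
row 4: denom=8−3·45/116=793/116; d'=(14−3·-417/58)/(793/116)=4126/793
back: M4=4126/793
back: M3=-417/58−45/116·4126/793=-7302/793
back: M2=88/5−4/15·-7302/793=15904/793
back: M1=-12−1/4·15904/793=-13492/793
M: M0=0, M1=-13492/793, M2=15904/793, M3=-7302/793, M4=4126/793, M5=0
seg 0: a=-4, c=M0/2=0, d=(M1−M0)/(6·1)=-6746/2379, b=Δ0−h0·(2M0+M1)/6=18641/2379
seg 1: a=1, c=M1/2=-6746/793, d=(M2−M1)/(6·1)=14698/2379, b=Δ1−h1·(2M1+M2)/6=-1597/2379
seg 2: a=-2, c=M2/2=7952/793, d=(M3−M2)/(6·1)=-11603/2379, b=Δ2−h2·(2M2+M3)/6=2021/2379
seg 3: a=4, c=M3/2=-3651/793, d=(M4−M3)/(6·3)=5714/7137, b=Δ3−h3·(2M3+M4)/6=1148/183
seg 4: a=3, c=M4/2=2063/793, d=(M5−M4)/(6·1)=-2063/2379, b=Δ4−h4·(2M4+M5)/6=632/2379
t_q=9/2 → seg 3, τ=3/2; S=4+1148/183·τ+-3651/793·τ²+5714/7137·τ³=4562/793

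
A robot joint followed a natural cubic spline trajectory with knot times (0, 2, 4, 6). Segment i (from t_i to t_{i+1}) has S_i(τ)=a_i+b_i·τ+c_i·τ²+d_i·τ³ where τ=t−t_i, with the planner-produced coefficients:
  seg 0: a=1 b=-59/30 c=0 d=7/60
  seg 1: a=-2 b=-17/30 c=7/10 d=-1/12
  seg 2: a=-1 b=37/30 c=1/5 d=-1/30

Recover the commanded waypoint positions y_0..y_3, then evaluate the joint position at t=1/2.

y_0=1 y_1=-2 y_2=-1 y_3=2
S(1/2) = 1/32

y_0 = S_0(0) = a_0 = 1
y_1 = S_1(0) = a_1 = -2
y_2 = S_2(0) = a_2 = -1
y_3 = S_2(2) = 2
t_q=1/2 is in segment 0 (τ=1/2); S_0(τ)=1/32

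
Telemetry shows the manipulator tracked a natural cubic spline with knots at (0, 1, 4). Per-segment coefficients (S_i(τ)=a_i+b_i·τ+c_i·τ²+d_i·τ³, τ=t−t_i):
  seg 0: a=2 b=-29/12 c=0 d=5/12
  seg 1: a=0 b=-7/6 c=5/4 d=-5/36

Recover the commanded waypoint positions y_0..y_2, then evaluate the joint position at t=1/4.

y_0=2 y_1=0 y_2=4
S(1/4) = 359/256

y_0 = S_0(0) = a_0 = 2
y_1 = S_1(0) = a_1 = 0
y_2 = S_1(3) = 4
t_q=1/4 is in segment 0 (τ=1/4); S_0(τ)=359/256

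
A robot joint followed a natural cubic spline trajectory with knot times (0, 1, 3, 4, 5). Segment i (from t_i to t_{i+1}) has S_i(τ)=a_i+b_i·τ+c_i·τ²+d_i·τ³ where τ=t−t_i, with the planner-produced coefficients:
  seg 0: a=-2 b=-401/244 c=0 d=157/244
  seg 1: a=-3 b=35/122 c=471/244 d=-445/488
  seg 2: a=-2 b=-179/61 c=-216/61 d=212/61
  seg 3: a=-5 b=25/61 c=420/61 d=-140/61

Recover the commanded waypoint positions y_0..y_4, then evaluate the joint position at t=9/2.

y_0=-2 y_1=-3 y_2=-2 y_3=-5 y_4=0
S(9/2) = -205/61

y_0 = S_0(0) = a_0 = -2
y_1 = S_1(0) = a_1 = -3
y_2 = S_2(0) = a_2 = -2
y_3 = S_3(0) = a_3 = -5
y_4 = S_3(1) = 0
t_q=9/2 is in segment 3 (τ=1/2); S_3(τ)=-205/61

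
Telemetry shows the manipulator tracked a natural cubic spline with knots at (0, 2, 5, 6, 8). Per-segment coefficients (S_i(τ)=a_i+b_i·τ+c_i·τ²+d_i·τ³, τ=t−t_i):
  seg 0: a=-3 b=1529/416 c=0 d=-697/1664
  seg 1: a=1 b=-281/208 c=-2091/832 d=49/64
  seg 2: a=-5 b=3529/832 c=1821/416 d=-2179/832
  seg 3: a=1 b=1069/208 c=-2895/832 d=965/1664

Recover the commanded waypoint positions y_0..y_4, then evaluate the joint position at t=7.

y_0 = S_0(0) = a_0 = -3
y_1 = S_1(0) = a_1 = 1
y_2 = S_2(0) = a_2 = -5
y_3 = S_3(0) = a_3 = 1
y_4 = S_3(2) = 2
t_q=7 is in segment 3 (τ=1); S_3(τ)=5391/1664

y_0=-3 y_1=1 y_2=-5 y_3=1 y_4=2
S(7) = 5391/1664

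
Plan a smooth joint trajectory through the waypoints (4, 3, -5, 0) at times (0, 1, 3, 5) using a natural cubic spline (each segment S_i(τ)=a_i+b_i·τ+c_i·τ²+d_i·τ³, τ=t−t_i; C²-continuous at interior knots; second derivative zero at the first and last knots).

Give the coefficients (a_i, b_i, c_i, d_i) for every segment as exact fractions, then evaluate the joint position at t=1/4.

Δ: Δ0=-1, Δ1=-4, Δ2=5/2
row 1: diag=6, rhs=-18; c'=1/3, d'=-3
row 2: denom=8−2·1/3=22/3; d'=(39−2·-3)/(22/3)=135/22
back: M2=135/22
back: M1=-3−1/3·135/22=-111/22
M: M0=0, M1=-111/22, M2=135/22, M3=0
seg 0: a=4, c=M0/2=0, d=(M1−M0)/(6·1)=-37/44, b=Δ0−h0·(2M0+M1)/6=-7/44
seg 1: a=3, c=M1/2=-111/44, d=(M2−M1)/(6·2)=41/44, b=Δ1−h1·(2M1+M2)/6=-59/22
seg 2: a=-5, c=M2/2=135/44, d=(M3−M2)/(6·2)=-45/88, b=Δ2−h2·(2M2+M3)/6=-35/22
t_q=1/4 → seg 0, τ=1/4; S=4+-7/44·τ+0·τ²+-37/44·τ³=11115/2816

  seg 0: a=4 b=-7/44 c=0 d=-37/44
  seg 1: a=3 b=-59/22 c=-111/44 d=41/44
  seg 2: a=-5 b=-35/22 c=135/44 d=-45/88
S(1/4) = 11115/2816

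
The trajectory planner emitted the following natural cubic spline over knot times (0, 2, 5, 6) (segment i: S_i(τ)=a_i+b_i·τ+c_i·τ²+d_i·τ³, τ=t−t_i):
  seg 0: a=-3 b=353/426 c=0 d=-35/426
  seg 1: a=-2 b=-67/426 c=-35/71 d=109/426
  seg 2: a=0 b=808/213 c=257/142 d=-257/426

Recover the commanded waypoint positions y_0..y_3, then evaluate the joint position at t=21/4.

y_0 = S_0(0) = a_0 = -3
y_1 = S_1(0) = a_1 = -2
y_2 = S_2(0) = a_2 = 0
y_3 = S_2(1) = 5
t_q=21/4 is in segment 2 (τ=1/4); S_2(τ)=9561/9088

y_0=-3 y_1=-2 y_2=0 y_3=5
S(21/4) = 9561/9088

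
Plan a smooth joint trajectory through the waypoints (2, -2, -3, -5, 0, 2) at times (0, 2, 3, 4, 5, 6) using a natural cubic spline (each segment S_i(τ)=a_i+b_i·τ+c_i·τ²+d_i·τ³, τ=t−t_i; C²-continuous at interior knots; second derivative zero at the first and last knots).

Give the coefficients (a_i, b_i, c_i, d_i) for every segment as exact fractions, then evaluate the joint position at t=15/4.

Δ: Δ0=-2, Δ1=-1, Δ2=-2, Δ3=5, Δ4=2
row 1: diag=6, rhs=6; c'=1/6, d'=1
row 2: denom=4−1·1/6=23/6; d'=(-6−1·1)/(23/6)=-42/23
row 3: denom=4−1·6/23=86/23; d'=(42−1·-42/23)/(86/23)=504/43
row 4: denom=4−1·23/86=321/86; d'=(-18−1·504/43)/(321/86)=-852/107
back: M4=-852/107
back: M3=504/43−23/86·-852/107=1482/107
back: M2=-42/23−6/23·1482/107=-582/107
back: M1=1−1/6·-582/107=204/107
M: M0=0, M1=204/107, M2=-582/107, M3=1482/107, M4=-852/107, M5=0
seg 0: a=2, c=M0/2=0, d=(M1−M0)/(6·2)=17/107, b=Δ0−h0·(2M0+M1)/6=-282/107
seg 1: a=-2, c=M1/2=102/107, d=(M2−M1)/(6·1)=-131/107, b=Δ1−h1·(2M1+M2)/6=-78/107
seg 2: a=-3, c=M2/2=-291/107, d=(M3−M2)/(6·1)=344/107, b=Δ2−h2·(2M2+M3)/6=-267/107
seg 3: a=-5, c=M3/2=741/107, d=(M4−M3)/(6·1)=-389/107, b=Δ3−h3·(2M3+M4)/6=183/107
seg 4: a=0, c=M4/2=-426/107, d=(M5−M4)/(6·1)=142/107, b=Δ4−h4·(2M4+M5)/6=498/107
t_q=15/4 → seg 2, τ=3/4; S=-3+-267/107·τ+-291/107·τ²+344/107·τ³=-8637/1712

  seg 0: a=2 b=-282/107 c=0 d=17/107
  seg 1: a=-2 b=-78/107 c=102/107 d=-131/107
  seg 2: a=-3 b=-267/107 c=-291/107 d=344/107
  seg 3: a=-5 b=183/107 c=741/107 d=-389/107
  seg 4: a=0 b=498/107 c=-426/107 d=142/107
S(15/4) = -8637/1712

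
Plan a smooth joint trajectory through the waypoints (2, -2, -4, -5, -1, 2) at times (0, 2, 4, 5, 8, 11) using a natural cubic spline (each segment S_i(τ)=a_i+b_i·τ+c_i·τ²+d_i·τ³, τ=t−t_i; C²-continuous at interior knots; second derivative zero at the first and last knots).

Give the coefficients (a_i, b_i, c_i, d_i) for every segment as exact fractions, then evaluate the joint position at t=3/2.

  seg 0: a=2 b=-2150/933 c=0 d=71/933
  seg 1: a=-2 b=-1298/933 c=142/311 d=-487/3732
  seg 2: a=-4 b=-1055/933 c=-203/622 d=853/1866
  seg 3: a=-5 b=-769/1866 c=325/311 d=-2593/16794
  seg 4: a=-1 b=1576/933 c=-643/1866 d=643/16794
S(3/2) = -2985/2488

Δ: Δ0=-2, Δ1=-1, Δ2=-1, Δ3=4/3, Δ4=1
row 1: diag=8, rhs=6; c'=1/4, d'=3/4
row 2: denom=6−2·1/4=11/2; d'=(0−2·3/4)/(11/2)=-3/11
row 3: denom=8−1·2/11=86/11; d'=(14−1·-3/11)/(86/11)=157/86
row 4: denom=12−3·33/86=933/86; d'=(-2−3·157/86)/(933/86)=-643/933
back: M4=-643/933
back: M3=157/86−33/86·-643/933=650/311
back: M2=-3/11−2/11·650/311=-203/311
back: M1=3/4−1/4·-203/311=284/311
M: M0=0, M1=284/311, M2=-203/311, M3=650/311, M4=-643/933, M5=0
seg 0: a=2, c=M0/2=0, d=(M1−M0)/(6·2)=71/933, b=Δ0−h0·(2M0+M1)/6=-2150/933
seg 1: a=-2, c=M1/2=142/311, d=(M2−M1)/(6·2)=-487/3732, b=Δ1−h1·(2M1+M2)/6=-1298/933
seg 2: a=-4, c=M2/2=-203/622, d=(M3−M2)/(6·1)=853/1866, b=Δ2−h2·(2M2+M3)/6=-1055/933
seg 3: a=-5, c=M3/2=325/311, d=(M4−M3)/(6·3)=-2593/16794, b=Δ3−h3·(2M3+M4)/6=-769/1866
seg 4: a=-1, c=M4/2=-643/1866, d=(M5−M4)/(6·3)=643/16794, b=Δ4−h4·(2M4+M5)/6=1576/933
t_q=3/2 → seg 0, τ=3/2; S=2+-2150/933·τ+0·τ²+71/933·τ³=-2985/2488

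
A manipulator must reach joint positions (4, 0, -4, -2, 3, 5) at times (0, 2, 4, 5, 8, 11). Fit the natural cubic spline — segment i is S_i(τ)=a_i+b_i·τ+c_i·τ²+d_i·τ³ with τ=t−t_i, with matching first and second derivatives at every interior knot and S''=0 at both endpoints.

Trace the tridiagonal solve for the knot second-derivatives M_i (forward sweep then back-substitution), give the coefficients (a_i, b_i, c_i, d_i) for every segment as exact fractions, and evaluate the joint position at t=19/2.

  seg 0: a=4 b=-1517/933 c=0 d=-349/3732
  seg 1: a=0 b=-2564/933 c=-349/622 d=1745/3732
  seg 2: a=-4 b=577/933 c=698/311 d=-805/933
  seg 3: a=-2 b=2350/933 c=-107/311 d=56/2799
  seg 4: a=3 b=928/933 c=-51/311 d=17/933
S(19/2) = 10411/2488

Δ: Δ0=-2, Δ1=-2, Δ2=2, Δ3=5/3, Δ4=2/3
row 1: diag=8, rhs=0; c'=1/4, d'=0
row 2: denom=6−2·1/4=11/2; d'=(24−2·0)/(11/2)=48/11
row 3: denom=8−1·2/11=86/11; d'=(-2−1·48/11)/(86/11)=-35/43
row 4: denom=12−3·33/86=933/86; d'=(-6−3·-35/43)/(933/86)=-102/311
back: M4=-102/311
back: M3=-35/43−33/86·-102/311=-214/311
back: M2=48/11−2/11·-214/311=1396/311
back: M1=0−1/4·1396/311=-349/311
M: M0=0, M1=-349/311, M2=1396/311, M3=-214/311, M4=-102/311, M5=0
seg 0: a=4, c=M0/2=0, d=(M1−M0)/(6·2)=-349/3732, b=Δ0−h0·(2M0+M1)/6=-1517/933
seg 1: a=0, c=M1/2=-349/622, d=(M2−M1)/(6·2)=1745/3732, b=Δ1−h1·(2M1+M2)/6=-2564/933
seg 2: a=-4, c=M2/2=698/311, d=(M3−M2)/(6·1)=-805/933, b=Δ2−h2·(2M2+M3)/6=577/933
seg 3: a=-2, c=M3/2=-107/311, d=(M4−M3)/(6·3)=56/2799, b=Δ3−h3·(2M3+M4)/6=2350/933
seg 4: a=3, c=M4/2=-51/311, d=(M5−M4)/(6·3)=17/933, b=Δ4−h4·(2M4+M5)/6=928/933
t_q=19/2 → seg 4, τ=3/2; S=3+928/933·τ+-51/311·τ²+17/933·τ³=10411/2488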